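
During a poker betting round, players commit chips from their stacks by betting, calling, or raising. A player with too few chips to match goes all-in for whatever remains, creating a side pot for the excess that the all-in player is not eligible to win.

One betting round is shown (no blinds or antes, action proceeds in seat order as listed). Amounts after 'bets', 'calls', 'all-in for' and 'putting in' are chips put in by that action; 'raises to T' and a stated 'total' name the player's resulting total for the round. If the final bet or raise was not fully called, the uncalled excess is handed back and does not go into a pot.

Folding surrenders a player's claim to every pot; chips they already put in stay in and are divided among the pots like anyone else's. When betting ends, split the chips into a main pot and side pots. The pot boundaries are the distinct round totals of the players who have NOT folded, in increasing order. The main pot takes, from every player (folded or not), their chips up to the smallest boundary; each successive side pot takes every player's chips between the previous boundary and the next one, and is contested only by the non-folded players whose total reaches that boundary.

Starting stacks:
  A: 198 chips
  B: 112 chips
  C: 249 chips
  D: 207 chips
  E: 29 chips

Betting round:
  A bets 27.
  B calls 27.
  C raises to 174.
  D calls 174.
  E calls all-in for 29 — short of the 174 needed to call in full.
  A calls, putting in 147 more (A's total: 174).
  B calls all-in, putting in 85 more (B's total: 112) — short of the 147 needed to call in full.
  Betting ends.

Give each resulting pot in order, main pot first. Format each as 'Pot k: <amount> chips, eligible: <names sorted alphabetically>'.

Pot 1: 145 chips, eligible: A, B, C, D, E
Pot 2: 332 chips, eligible: A, B, C, D
Pot 3: 186 chips, eligible: A, C, D

Derivation:
Contributions: A=174, B=112, C=174, D=174, E=29
Pot levels (distinct totals of non-folded players): 29, 112, 174
Layer 1-29: 29 each from A, B, C, D, E = 29*5 = 145 chips; eligible A, B, C, D, E
Layer 30-112: 83 each from A, B, C, D = 83*4 = 332 chips; eligible A, B, C, D
Layer 113-174: 62 each from A, C, D = 62*3 = 186 chips; eligible A, C, D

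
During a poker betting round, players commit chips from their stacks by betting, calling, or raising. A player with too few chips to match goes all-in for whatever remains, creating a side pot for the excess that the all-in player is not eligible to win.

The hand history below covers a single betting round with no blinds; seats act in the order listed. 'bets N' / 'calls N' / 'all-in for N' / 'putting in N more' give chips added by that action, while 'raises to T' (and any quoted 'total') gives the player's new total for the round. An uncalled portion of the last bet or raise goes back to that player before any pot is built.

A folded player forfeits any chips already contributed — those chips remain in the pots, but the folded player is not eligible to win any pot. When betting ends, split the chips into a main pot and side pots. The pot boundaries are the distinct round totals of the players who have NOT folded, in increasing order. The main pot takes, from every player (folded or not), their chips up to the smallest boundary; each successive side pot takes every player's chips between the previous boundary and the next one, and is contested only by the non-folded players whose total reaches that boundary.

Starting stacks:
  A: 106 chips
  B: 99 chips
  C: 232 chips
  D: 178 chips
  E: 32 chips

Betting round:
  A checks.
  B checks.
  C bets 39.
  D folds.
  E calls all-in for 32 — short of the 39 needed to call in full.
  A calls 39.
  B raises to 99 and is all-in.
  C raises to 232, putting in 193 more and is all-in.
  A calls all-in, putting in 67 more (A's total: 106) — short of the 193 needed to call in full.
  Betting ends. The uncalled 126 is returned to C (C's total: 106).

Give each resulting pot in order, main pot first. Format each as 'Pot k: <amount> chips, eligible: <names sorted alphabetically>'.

Contributions (after 126 returned to C): A=106, B=99, C=106, E=32
Folded: D
Pot levels (distinct totals of non-folded players): 32, 99, 106
Layer 1-32: 32 each from A, B, C, E = 32*4 = 128 chips; eligible A, B, C, E
Layer 33-99: 67 each from A, B, C = 67*3 = 201 chips; eligible A, B, C
Layer 100-106: 7 each from A, C = 7*2 = 14 chips; eligible A, C

Pot 1: 128 chips, eligible: A, B, C, E
Pot 2: 201 chips, eligible: A, B, C
Pot 3: 14 chips, eligible: A, C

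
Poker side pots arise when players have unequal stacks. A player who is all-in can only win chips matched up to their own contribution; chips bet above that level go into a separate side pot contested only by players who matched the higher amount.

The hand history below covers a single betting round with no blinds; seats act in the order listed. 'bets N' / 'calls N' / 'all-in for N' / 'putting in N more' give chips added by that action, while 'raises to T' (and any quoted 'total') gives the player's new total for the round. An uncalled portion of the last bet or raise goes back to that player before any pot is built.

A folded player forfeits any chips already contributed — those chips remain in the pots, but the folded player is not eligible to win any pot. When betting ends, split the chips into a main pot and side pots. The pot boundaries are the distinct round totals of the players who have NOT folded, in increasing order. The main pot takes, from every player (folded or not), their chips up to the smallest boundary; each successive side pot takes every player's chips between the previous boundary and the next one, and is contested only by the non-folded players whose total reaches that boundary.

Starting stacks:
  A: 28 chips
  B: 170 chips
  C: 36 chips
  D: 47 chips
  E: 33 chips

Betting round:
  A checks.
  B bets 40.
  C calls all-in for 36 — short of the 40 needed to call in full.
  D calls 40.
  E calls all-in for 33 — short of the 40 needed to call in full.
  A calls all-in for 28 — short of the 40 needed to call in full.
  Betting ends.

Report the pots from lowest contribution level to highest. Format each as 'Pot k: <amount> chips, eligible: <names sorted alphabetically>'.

Contributions: A=28, B=40, C=36, D=40, E=33
Pot levels (distinct totals of non-folded players): 28, 33, 36, 40
Layer 1-28: 28 each from A, B, C, D, E = 28*5 = 140 chips; eligible A, B, C, D, E
Layer 29-33: 5 each from B, C, D, E = 5*4 = 20 chips; eligible B, C, D, E
Layer 34-36: 3 each from B, C, D = 3*3 = 9 chips; eligible B, C, D
Layer 37-40: 4 each from B, D = 4*2 = 8 chips; eligible B, D

Pot 1: 140 chips, eligible: A, B, C, D, E
Pot 2: 20 chips, eligible: B, C, D, E
Pot 3: 9 chips, eligible: B, C, D
Pot 4: 8 chips, eligible: B, D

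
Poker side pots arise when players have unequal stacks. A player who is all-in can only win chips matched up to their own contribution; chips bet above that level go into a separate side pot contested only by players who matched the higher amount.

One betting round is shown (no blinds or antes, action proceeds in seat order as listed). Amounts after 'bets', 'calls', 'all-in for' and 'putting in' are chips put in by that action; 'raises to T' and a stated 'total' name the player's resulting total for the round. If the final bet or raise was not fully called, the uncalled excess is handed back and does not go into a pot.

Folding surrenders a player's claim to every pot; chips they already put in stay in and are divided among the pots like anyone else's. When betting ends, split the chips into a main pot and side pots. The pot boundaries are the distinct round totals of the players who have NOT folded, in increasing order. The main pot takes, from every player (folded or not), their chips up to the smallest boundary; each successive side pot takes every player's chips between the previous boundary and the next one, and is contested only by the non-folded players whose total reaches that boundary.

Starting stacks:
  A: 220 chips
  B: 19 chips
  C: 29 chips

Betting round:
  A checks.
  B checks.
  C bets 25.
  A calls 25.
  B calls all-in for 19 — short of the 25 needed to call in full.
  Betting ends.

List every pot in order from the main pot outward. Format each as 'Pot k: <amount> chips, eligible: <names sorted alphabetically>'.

Contributions: A=25, B=19, C=25
Pot levels (distinct totals of non-folded players): 19, 25
Layer 1-19: 19 each from A, B, C = 19*3 = 57 chips; eligible A, B, C
Layer 20-25: 6 each from A, C = 6*2 = 12 chips; eligible A, C

Pot 1: 57 chips, eligible: A, B, C
Pot 2: 12 chips, eligible: A, C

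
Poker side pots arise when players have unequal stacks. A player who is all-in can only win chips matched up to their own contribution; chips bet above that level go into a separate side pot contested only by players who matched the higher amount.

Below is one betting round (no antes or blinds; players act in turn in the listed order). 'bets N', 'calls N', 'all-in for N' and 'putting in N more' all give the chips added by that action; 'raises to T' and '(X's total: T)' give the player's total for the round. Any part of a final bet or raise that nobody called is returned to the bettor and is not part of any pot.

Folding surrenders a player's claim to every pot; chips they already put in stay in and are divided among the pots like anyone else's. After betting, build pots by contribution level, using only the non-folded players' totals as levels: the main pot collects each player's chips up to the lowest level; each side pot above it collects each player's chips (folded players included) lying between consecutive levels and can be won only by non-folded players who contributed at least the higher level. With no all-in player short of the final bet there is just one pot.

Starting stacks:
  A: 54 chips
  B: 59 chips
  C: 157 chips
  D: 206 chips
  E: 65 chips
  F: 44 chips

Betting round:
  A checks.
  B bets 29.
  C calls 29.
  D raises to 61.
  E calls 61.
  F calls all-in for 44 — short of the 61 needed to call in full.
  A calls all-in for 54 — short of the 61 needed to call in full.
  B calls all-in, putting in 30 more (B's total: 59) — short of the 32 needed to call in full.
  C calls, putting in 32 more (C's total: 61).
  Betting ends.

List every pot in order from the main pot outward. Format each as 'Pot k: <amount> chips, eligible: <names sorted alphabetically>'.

Pot 1: 264 chips, eligible: A, B, C, D, E, F
Pot 2: 50 chips, eligible: A, B, C, D, E
Pot 3: 20 chips, eligible: B, C, D, E
Pot 4: 6 chips, eligible: C, D, E

Derivation:
Contributions: A=54, B=59, C=61, D=61, E=61, F=44
Pot levels (distinct totals of non-folded players): 44, 54, 59, 61
Layer 1-44: 44 each from A, B, C, D, E, F = 44*6 = 264 chips; eligible A, B, C, D, E, F
Layer 45-54: 10 each from A, B, C, D, E = 10*5 = 50 chips; eligible A, B, C, D, E
Layer 55-59: 5 each from B, C, D, E = 5*4 = 20 chips; eligible B, C, D, E
Layer 60-61: 2 each from C, D, E = 2*3 = 6 chips; eligible C, D, E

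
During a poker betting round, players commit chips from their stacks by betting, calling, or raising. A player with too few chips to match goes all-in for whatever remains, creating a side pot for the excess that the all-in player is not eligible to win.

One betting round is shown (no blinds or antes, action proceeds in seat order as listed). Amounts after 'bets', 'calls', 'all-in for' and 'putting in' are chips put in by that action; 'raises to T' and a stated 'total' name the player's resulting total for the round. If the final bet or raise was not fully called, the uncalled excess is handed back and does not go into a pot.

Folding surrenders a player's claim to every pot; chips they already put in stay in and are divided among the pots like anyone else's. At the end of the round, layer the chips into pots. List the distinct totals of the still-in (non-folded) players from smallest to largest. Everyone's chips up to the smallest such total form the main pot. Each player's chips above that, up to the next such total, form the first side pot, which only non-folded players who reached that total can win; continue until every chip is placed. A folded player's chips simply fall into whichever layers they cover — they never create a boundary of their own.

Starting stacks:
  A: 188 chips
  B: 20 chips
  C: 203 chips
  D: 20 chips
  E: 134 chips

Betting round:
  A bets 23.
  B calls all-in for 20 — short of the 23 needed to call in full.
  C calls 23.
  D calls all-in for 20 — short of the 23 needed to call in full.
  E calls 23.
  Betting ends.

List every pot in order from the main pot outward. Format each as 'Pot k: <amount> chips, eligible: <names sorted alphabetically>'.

Contributions: A=23, B=20, C=23, D=20, E=23
Pot levels (distinct totals of non-folded players): 20, 23
Layer 1-20: 20 each from A, B, C, D, E = 20*5 = 100 chips; eligible A, B, C, D, E
Layer 21-23: 3 each from A, C, E = 3*3 = 9 chips; eligible A, C, E

Pot 1: 100 chips, eligible: A, B, C, D, E
Pot 2: 9 chips, eligible: A, C, E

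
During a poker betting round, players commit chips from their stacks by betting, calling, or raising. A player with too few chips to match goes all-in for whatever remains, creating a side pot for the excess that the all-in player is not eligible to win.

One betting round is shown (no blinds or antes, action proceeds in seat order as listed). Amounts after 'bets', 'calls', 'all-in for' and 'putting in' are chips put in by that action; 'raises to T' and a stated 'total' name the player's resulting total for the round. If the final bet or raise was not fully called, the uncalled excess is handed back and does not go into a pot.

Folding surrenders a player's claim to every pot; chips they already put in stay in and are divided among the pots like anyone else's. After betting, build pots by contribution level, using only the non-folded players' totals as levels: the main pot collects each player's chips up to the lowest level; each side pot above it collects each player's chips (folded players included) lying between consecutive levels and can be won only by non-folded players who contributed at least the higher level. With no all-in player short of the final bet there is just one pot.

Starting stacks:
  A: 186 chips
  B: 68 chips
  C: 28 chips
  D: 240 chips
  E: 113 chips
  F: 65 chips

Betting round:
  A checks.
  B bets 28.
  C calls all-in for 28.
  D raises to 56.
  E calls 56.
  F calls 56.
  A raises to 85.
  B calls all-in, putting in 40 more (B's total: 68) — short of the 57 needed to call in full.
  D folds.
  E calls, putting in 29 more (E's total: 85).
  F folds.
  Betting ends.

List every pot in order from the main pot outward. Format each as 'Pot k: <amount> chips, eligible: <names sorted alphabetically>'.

Contributions: A=85, B=68, C=28, D=56, E=85, F=56
Folded: D, F
Pot levels (distinct totals of non-folded players): 28, 68, 85
Layer 1-28: 28 each from A, B, C, D, E, F = 28*6 = 168 chips; eligible A, B, C, E
Layer 29-68: A 40 + B 40 + D 28 + E 40 + F 28 = 176 chips; eligible A, B, E
Layer 69-85: 17 each from A, E = 17*2 = 34 chips; eligible A, E

Pot 1: 168 chips, eligible: A, B, C, E
Pot 2: 176 chips, eligible: A, B, E
Pot 3: 34 chips, eligible: A, E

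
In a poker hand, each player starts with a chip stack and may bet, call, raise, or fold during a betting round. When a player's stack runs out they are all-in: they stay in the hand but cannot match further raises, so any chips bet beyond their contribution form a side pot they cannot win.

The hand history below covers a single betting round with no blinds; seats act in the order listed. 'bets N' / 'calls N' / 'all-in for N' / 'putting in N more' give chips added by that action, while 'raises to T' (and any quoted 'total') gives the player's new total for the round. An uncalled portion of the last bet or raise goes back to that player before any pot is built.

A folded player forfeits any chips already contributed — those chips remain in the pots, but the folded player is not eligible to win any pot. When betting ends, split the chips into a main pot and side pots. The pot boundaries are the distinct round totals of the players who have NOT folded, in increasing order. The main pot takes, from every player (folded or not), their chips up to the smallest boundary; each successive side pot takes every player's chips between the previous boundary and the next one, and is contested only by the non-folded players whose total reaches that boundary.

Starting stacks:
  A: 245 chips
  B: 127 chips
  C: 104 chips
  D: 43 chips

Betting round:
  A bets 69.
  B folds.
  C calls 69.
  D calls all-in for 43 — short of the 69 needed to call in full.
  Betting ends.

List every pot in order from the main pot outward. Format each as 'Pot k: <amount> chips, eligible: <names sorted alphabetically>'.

Pot 1: 129 chips, eligible: A, C, D
Pot 2: 52 chips, eligible: A, C

Derivation:
Contributions: A=69, C=69, D=43
Folded: B
Pot levels (distinct totals of non-folded players): 43, 69
Layer 1-43: 43 each from A, C, D = 43*3 = 129 chips; eligible A, C, D
Layer 44-69: 26 each from A, C = 26*2 = 52 chips; eligible A, C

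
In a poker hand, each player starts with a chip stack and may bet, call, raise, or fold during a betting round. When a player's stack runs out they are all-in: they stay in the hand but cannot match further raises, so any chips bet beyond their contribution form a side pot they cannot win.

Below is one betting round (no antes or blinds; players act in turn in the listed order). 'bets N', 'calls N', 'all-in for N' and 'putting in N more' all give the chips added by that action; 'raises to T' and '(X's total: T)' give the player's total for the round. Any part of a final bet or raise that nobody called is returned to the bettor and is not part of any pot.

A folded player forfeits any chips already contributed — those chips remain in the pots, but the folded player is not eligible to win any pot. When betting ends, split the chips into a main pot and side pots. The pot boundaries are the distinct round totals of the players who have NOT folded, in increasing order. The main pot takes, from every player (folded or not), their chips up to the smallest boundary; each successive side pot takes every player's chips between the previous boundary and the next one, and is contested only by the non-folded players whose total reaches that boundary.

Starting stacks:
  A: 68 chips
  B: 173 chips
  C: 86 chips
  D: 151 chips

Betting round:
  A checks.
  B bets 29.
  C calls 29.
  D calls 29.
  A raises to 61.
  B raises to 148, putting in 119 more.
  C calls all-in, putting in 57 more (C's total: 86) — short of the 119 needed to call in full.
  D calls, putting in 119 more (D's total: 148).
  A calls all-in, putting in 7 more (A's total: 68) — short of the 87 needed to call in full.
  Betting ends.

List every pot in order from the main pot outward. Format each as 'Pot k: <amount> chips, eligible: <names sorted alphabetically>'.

Pot 1: 272 chips, eligible: A, B, C, D
Pot 2: 54 chips, eligible: B, C, D
Pot 3: 124 chips, eligible: B, D

Derivation:
Contributions: A=68, B=148, C=86, D=148
Pot levels (distinct totals of non-folded players): 68, 86, 148
Layer 1-68: 68 each from A, B, C, D = 68*4 = 272 chips; eligible A, B, C, D
Layer 69-86: 18 each from B, C, D = 18*3 = 54 chips; eligible B, C, D
Layer 87-148: 62 each from B, D = 62*2 = 124 chips; eligible B, D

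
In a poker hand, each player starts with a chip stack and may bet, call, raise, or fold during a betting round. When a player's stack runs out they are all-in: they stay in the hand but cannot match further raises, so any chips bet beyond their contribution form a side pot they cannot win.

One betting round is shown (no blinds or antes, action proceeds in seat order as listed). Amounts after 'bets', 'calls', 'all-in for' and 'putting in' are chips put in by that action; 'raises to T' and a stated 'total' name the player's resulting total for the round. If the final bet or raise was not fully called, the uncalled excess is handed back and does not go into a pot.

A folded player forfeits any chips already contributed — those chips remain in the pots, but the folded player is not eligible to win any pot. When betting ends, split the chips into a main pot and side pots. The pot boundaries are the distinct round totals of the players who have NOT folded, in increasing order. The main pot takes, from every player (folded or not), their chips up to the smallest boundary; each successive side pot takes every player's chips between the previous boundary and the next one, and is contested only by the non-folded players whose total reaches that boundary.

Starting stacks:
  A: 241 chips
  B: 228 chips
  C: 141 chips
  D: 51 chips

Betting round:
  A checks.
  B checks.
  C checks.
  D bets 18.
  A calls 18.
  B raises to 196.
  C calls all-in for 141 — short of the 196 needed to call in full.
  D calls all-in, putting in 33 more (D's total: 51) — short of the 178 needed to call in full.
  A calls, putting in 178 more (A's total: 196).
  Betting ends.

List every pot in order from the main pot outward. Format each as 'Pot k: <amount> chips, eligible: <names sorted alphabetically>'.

Pot 1: 204 chips, eligible: A, B, C, D
Pot 2: 270 chips, eligible: A, B, C
Pot 3: 110 chips, eligible: A, B

Derivation:
Contributions: A=196, B=196, C=141, D=51
Pot levels (distinct totals of non-folded players): 51, 141, 196
Layer 1-51: 51 each from A, B, C, D = 51*4 = 204 chips; eligible A, B, C, D
Layer 52-141: 90 each from A, B, C = 90*3 = 270 chips; eligible A, B, C
Layer 142-196: 55 each from A, B = 55*2 = 110 chips; eligible A, B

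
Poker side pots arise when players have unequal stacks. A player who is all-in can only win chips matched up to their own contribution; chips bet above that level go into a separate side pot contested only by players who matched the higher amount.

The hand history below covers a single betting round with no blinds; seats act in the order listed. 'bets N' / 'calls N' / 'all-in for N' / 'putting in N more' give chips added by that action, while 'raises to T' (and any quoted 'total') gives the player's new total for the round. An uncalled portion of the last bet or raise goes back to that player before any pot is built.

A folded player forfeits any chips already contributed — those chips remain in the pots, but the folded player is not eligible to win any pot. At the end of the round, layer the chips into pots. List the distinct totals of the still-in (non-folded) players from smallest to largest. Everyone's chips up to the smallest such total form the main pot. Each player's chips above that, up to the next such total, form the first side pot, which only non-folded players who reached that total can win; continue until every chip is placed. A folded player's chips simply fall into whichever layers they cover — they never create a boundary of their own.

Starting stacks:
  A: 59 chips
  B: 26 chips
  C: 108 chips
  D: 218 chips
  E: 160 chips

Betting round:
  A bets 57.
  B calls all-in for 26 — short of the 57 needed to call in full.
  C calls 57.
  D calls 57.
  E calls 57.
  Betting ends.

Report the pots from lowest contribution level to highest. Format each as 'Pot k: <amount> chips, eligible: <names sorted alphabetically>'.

Pot 1: 130 chips, eligible: A, B, C, D, E
Pot 2: 124 chips, eligible: A, C, D, E

Derivation:
Contributions: A=57, B=26, C=57, D=57, E=57
Pot levels (distinct totals of non-folded players): 26, 57
Layer 1-26: 26 each from A, B, C, D, E = 26*5 = 130 chips; eligible A, B, C, D, E
Layer 27-57: 31 each from A, C, D, E = 31*4 = 124 chips; eligible A, C, D, E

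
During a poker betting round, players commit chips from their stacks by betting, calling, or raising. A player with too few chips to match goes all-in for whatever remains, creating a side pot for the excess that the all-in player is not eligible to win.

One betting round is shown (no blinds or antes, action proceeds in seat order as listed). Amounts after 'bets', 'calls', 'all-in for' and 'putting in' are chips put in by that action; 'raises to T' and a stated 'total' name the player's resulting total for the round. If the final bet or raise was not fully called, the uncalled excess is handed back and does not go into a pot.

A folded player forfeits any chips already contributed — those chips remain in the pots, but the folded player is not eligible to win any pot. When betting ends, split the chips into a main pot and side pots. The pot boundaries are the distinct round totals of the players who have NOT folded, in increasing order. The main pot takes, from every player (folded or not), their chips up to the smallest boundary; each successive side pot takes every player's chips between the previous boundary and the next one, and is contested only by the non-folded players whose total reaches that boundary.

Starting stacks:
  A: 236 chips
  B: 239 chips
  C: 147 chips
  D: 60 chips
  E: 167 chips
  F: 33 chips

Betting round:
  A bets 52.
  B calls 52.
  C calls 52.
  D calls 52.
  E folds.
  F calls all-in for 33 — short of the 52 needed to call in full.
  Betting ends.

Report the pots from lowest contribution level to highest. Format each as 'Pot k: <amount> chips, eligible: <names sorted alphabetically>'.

Contributions: A=52, B=52, C=52, D=52, F=33
Folded: E
Pot levels (distinct totals of non-folded players): 33, 52
Layer 1-33: 33 each from A, B, C, D, F = 33*5 = 165 chips; eligible A, B, C, D, F
Layer 34-52: 19 each from A, B, C, D = 19*4 = 76 chips; eligible A, B, C, D

Pot 1: 165 chips, eligible: A, B, C, D, F
Pot 2: 76 chips, eligible: A, B, C, D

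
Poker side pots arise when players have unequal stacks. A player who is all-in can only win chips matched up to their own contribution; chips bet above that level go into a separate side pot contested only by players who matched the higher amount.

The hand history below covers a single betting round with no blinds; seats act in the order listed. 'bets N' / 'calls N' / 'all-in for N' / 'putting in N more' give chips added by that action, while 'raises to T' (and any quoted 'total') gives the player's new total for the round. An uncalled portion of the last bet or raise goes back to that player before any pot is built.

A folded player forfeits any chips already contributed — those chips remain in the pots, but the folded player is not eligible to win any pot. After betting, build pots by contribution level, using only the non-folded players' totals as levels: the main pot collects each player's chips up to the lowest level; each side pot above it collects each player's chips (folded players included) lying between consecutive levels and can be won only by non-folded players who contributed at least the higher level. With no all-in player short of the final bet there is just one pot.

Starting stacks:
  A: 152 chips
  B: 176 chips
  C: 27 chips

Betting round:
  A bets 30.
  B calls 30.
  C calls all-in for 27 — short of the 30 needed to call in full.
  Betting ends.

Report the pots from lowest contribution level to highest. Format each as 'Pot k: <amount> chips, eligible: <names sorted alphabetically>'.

Pot 1: 81 chips, eligible: A, B, C
Pot 2: 6 chips, eligible: A, B

Derivation:
Contributions: A=30, B=30, C=27
Pot levels (distinct totals of non-folded players): 27, 30
Layer 1-27: 27 each from A, B, C = 27*3 = 81 chips; eligible A, B, C
Layer 28-30: 3 each from A, B = 3*2 = 6 chips; eligible A, B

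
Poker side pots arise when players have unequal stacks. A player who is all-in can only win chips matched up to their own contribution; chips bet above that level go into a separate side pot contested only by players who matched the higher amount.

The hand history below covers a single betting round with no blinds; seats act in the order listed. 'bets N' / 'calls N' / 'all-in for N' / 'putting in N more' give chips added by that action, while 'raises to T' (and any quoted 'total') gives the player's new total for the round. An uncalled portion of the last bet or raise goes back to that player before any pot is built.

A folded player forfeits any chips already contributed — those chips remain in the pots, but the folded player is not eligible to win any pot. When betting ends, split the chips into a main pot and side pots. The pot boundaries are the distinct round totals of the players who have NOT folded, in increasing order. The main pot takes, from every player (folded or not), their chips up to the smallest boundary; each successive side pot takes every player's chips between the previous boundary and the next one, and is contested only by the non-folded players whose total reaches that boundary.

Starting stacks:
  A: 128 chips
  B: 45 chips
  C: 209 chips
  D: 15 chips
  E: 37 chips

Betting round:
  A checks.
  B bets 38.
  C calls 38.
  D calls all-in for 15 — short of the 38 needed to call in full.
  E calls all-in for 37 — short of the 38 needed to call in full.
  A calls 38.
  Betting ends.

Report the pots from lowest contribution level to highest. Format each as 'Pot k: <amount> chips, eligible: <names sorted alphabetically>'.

Pot 1: 75 chips, eligible: A, B, C, D, E
Pot 2: 88 chips, eligible: A, B, C, E
Pot 3: 3 chips, eligible: A, B, C

Derivation:
Contributions: A=38, B=38, C=38, D=15, E=37
Pot levels (distinct totals of non-folded players): 15, 37, 38
Layer 1-15: 15 each from A, B, C, D, E = 15*5 = 75 chips; eligible A, B, C, D, E
Layer 16-37: 22 each from A, B, C, E = 22*4 = 88 chips; eligible A, B, C, E
Layer 38-38: 1 each from A, B, C = 1*3 = 3 chips; eligible A, B, C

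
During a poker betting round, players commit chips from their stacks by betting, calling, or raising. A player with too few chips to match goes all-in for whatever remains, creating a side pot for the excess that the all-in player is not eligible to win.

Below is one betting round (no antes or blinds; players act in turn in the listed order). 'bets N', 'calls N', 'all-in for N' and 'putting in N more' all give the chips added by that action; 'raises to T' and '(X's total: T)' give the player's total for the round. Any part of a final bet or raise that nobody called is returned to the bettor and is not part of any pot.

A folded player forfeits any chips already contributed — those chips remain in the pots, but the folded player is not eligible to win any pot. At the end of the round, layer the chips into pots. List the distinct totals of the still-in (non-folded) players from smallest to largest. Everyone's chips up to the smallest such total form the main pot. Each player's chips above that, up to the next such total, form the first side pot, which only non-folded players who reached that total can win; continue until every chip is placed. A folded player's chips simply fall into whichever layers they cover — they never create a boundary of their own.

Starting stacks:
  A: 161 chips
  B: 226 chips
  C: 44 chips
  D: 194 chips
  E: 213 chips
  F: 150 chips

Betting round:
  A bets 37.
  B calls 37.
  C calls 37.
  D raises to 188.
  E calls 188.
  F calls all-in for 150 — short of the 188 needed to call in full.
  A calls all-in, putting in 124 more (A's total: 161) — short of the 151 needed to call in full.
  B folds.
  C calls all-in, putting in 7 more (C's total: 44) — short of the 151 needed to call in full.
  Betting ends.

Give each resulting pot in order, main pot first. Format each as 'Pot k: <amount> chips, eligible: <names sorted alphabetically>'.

Contributions: A=161, B=37, C=44, D=188, E=188, F=150
Folded: B
Pot levels (distinct totals of non-folded players): 44, 150, 161, 188
Layer 1-44: A 44 + B 37 + C 44 + D 44 + E 44 + F 44 = 257 chips; eligible A, C, D, E, F
Layer 45-150: 106 each from A, D, E, F = 106*4 = 424 chips; eligible A, D, E, F
Layer 151-161: 11 each from A, D, E = 11*3 = 33 chips; eligible A, D, E
Layer 162-188: 27 each from D, E = 27*2 = 54 chips; eligible D, E

Pot 1: 257 chips, eligible: A, C, D, E, F
Pot 2: 424 chips, eligible: A, D, E, F
Pot 3: 33 chips, eligible: A, D, E
Pot 4: 54 chips, eligible: D, E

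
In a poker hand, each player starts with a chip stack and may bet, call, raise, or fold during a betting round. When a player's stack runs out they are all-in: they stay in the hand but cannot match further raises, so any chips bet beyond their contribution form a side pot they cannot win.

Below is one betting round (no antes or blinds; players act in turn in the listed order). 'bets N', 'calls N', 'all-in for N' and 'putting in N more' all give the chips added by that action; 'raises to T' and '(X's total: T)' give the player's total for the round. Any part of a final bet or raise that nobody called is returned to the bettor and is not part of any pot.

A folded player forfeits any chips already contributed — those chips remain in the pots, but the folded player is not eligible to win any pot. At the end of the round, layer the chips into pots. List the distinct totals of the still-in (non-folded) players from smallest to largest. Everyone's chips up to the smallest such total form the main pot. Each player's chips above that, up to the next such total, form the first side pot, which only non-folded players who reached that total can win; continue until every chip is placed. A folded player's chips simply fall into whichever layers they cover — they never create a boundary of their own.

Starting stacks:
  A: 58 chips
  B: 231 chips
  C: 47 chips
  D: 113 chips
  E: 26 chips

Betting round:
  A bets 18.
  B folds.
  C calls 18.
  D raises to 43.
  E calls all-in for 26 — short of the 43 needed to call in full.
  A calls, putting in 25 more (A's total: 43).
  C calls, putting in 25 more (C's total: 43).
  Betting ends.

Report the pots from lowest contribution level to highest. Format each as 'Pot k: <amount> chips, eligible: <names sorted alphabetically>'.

Pot 1: 104 chips, eligible: A, C, D, E
Pot 2: 51 chips, eligible: A, C, D

Derivation:
Contributions: A=43, C=43, D=43, E=26
Folded: B
Pot levels (distinct totals of non-folded players): 26, 43
Layer 1-26: 26 each from A, C, D, E = 26*4 = 104 chips; eligible A, C, D, E
Layer 27-43: 17 each from A, C, D = 17*3 = 51 chips; eligible A, C, D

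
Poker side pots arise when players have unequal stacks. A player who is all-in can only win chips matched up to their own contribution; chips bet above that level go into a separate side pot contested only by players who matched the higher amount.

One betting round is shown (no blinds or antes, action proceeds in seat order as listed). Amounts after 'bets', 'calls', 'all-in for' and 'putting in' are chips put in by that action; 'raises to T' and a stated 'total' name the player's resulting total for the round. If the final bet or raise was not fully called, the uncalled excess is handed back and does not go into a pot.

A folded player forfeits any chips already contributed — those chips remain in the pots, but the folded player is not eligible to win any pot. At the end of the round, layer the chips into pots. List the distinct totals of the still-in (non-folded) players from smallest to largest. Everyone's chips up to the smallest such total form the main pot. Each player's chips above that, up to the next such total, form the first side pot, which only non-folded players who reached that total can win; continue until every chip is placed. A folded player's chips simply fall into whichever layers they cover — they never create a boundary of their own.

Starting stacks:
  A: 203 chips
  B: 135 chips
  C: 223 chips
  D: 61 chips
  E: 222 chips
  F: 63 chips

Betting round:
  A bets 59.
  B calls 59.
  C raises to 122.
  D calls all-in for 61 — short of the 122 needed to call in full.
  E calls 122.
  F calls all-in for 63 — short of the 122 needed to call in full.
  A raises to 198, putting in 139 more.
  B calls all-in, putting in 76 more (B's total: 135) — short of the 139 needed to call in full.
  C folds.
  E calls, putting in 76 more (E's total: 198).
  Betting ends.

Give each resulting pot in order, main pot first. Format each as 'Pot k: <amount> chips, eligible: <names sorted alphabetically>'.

Pot 1: 366 chips, eligible: A, B, D, E, F
Pot 2: 10 chips, eligible: A, B, E, F
Pot 3: 275 chips, eligible: A, B, E
Pot 4: 126 chips, eligible: A, E

Derivation:
Contributions: A=198, B=135, C=122, D=61, E=198, F=63
Folded: C
Pot levels (distinct totals of non-folded players): 61, 63, 135, 198
Layer 1-61: 61 each from A, B, C, D, E, F = 61*6 = 366 chips; eligible A, B, D, E, F
Layer 62-63: 2 each from A, B, C, E, F = 2*5 = 10 chips; eligible A, B, E, F
Layer 64-135: A 72 + B 72 + C 59 + E 72 = 275 chips; eligible A, B, E
Layer 136-198: 63 each from A, E = 63*2 = 126 chips; eligible A, E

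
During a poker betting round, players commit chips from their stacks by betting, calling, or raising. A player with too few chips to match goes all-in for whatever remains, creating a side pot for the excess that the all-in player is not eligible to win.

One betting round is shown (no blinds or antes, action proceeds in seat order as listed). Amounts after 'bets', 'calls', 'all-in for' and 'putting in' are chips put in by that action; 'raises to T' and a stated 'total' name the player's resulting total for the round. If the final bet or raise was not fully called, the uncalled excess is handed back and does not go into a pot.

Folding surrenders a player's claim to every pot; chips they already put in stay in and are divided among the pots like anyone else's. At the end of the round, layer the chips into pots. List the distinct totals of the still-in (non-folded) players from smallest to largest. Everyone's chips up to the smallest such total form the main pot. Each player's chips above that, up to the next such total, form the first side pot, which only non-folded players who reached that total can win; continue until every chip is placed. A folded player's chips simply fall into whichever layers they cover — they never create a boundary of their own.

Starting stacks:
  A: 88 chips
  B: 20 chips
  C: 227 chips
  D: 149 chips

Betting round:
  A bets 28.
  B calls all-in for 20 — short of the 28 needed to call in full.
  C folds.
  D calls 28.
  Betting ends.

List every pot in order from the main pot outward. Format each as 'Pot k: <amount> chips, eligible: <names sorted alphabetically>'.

Pot 1: 60 chips, eligible: A, B, D
Pot 2: 16 chips, eligible: A, D

Derivation:
Contributions: A=28, B=20, D=28
Folded: C
Pot levels (distinct totals of non-folded players): 20, 28
Layer 1-20: 20 each from A, B, D = 20*3 = 60 chips; eligible A, B, D
Layer 21-28: 8 each from A, D = 8*2 = 16 chips; eligible A, D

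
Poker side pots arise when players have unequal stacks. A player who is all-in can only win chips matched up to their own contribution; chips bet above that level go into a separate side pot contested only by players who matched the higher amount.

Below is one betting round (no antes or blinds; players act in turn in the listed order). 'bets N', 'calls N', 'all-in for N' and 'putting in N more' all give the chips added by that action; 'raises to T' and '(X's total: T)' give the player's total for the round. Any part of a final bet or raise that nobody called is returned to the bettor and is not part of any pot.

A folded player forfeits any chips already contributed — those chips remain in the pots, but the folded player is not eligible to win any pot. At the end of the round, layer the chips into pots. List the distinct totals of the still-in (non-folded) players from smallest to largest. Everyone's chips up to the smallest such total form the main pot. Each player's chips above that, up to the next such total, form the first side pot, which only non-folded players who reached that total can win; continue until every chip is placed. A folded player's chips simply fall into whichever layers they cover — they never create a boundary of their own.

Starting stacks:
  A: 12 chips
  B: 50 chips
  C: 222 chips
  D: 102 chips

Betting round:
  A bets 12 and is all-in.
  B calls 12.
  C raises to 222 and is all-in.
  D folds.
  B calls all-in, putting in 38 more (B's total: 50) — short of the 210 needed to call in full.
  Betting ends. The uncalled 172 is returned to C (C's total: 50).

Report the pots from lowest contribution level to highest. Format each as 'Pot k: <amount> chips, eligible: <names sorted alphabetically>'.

Pot 1: 36 chips, eligible: A, B, C
Pot 2: 76 chips, eligible: B, C

Derivation:
Contributions (after 172 returned to C): A=12, B=50, C=50
Folded: D
Pot levels (distinct totals of non-folded players): 12, 50
Layer 1-12: 12 each from A, B, C = 12*3 = 36 chips; eligible A, B, C
Layer 13-50: 38 each from B, C = 38*2 = 76 chips; eligible B, C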